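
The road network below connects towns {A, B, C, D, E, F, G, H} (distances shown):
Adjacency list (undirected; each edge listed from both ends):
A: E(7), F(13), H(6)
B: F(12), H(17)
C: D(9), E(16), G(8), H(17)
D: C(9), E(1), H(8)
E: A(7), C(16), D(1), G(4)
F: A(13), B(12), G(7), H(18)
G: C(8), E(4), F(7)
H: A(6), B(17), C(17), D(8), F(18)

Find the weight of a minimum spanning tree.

45

Kruskal's algorithm — process edges by increasing weight (ties by edge label):
D-E (1): add — endpoints in different components.
E-G (4): add — endpoints in different components.
A-H (6): add — endpoints in different components.
A-E (7): add — endpoints in different components.
F-G (7): add — endpoints in different components.
C-G (8): add — endpoints in different components.
D-H (8): skip — D and H already connected.
C-D (9): skip — C and D already connected.
B-F (12): add — endpoints in different components.
MST edges: D-E, E-G, A-H, A-E, F-G, C-G, B-F; total weight 1+4+6+7+7+8+12 = 45.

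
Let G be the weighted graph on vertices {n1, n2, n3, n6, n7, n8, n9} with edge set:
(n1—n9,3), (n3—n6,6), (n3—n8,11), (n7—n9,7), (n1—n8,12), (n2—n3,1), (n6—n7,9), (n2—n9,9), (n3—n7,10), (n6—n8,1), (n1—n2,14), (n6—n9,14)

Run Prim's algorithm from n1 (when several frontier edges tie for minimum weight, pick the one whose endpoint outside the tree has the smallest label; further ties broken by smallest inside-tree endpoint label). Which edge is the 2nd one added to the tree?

n7-n9

Prim's algorithm from n1:
Step 1: frontier [n1—n9 3, n1—n8 12, n1—n2 14] → take n1—n9 (3); add n9.
Step 2: frontier [n1—n8 12, n1—n2 14, n7—n9 7, n2—n9 9, n6—n9 14] → take n7—n9 (7); add n7.
Step 3: frontier [n1—n8 12, n1—n2 14, n6—n7 9, n3—n7 10, n2—n9 9, n6—n9 14] → take n2—n9 (9); add n2.
Step 4: frontier [n1—n8 12, n2—n3 1, n6—n7 9, n3—n7 10, n6—n9 14] → take n2—n3 (1); add n3.
Step 5: frontier [n1—n8 12, n3—n6 6, n3—n8 11, n6—n7 9, n6—n9 14] → take n3—n6 (6); add n6.
Step 6: frontier [n1—n8 12, n3—n8 11, n6—n8 1] → take n6—n8 (1); add n8.
The 2nd edge added is n7—n9.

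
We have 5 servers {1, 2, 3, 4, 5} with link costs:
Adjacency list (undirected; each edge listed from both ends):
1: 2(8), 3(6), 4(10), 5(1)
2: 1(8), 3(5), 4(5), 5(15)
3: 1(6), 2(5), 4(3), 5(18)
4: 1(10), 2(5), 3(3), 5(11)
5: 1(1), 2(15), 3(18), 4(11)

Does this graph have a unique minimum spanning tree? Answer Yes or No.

Sort edges by weight, then run Kruskal:
1-5 (1): add — endpoints in different components.
3-4 (3): add — endpoints in different components.
2-3 (5): add — endpoints in different components.
2-4 (5): skip — 2 and 4 already connected.
1-3 (6): add — endpoints in different components.
Non-tree edge 2-4 has weight 5, equal to the heaviest edge on its tree cycle — swapping gives another MST of the same weight. Not unique.

No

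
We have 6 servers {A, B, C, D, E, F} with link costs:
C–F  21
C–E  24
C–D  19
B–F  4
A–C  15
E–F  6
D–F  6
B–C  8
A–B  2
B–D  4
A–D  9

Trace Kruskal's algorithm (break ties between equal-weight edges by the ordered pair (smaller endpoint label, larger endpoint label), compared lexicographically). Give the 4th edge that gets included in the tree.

E-F

Kruskal's algorithm — process edges by increasing weight (ties by edge label):
A–B (2): add. Components now {A,B} {C} {D} {E} {F}
B–D (4): add. Components now {A,B,D} {C} {E} {F}
B–F (4): add. Components now {A,B,D,F} {C} {E}
D–F (6): skip — D and F already connected.
E–F (6): add. Components now {A,B,D,E,F} {C}
B–C (8): add. Components now {A,B,C,D,E,F}
The 4th edge added is E–F.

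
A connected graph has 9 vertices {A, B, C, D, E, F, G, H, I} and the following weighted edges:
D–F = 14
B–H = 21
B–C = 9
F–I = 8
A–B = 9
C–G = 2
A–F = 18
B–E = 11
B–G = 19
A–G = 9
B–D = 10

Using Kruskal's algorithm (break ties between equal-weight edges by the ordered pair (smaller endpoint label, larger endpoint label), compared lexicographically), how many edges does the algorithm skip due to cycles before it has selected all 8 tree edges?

Sort edges by weight, then run Kruskal:
C–G (2): add — endpoints in different components.
F–I (8): add — endpoints in different components.
A–B (9): add — endpoints in different components.
A–G (9): add — endpoints in different components.
B–C (9): skip — B and C already connected.
B–D (10): add — endpoints in different components.
B–E (11): add — endpoints in different components.
D–F (14): add — endpoints in different components.
A–F (18): skip — A and F already connected.
B–G (19): skip — B and G already connected.
B–H (21): add — endpoints in different components.
Edges rejected before the tree was complete: 3.

3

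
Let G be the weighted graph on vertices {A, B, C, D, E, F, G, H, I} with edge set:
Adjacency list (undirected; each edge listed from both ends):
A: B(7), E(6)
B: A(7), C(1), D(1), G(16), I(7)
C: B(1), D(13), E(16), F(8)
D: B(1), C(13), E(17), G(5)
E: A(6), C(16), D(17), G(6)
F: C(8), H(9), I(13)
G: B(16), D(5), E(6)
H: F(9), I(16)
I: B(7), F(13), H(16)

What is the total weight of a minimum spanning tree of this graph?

Prim, starting at I.
Step 1: cheapest edge leaving the tree is B–I (7); add B.
Step 2: cheapest edge leaving the tree is B–C (1); add C.
Step 3: cheapest edge leaving the tree is B–D (1); add D.
Step 4: cheapest edge leaving the tree is D–G (5); add G.
Step 5: cheapest edge leaving the tree is E–G (6); add E.
Step 6: cheapest edge leaving the tree is A–E (6); add A.
Step 7: cheapest edge leaving the tree is C–F (8); add F.
Step 8: cheapest edge leaving the tree is F–H (9); add H.
MST edges: B–I, B–C, B–D, D–G, E–G, A–E, C–F, F–H; total weight 7+1+1+5+6+6+8+9 = 43.

43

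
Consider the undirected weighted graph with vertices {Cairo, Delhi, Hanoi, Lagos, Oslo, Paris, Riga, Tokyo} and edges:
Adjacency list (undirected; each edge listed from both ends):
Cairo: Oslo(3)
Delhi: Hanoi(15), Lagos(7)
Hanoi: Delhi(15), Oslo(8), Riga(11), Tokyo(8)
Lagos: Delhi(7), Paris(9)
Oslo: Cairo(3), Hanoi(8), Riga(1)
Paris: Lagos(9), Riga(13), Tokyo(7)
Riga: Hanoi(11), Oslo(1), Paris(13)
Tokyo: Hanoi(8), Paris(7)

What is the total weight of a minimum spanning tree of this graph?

Prim, starting at Riga.
Step 1: frontier [Oslo—Riga 1, Hanoi—Riga 11, Paris—Riga 13] → take Oslo—Riga (1); add Oslo.
Step 2: frontier [Cairo—Oslo 3, Hanoi—Oslo 8, Hanoi—Riga 11, Paris—Riga 13] → take Cairo—Oslo (3); add Cairo.
Step 3: frontier [Hanoi—Oslo 8, Hanoi—Riga 11, Paris—Riga 13] → take Hanoi—Oslo (8); add Hanoi.
Step 4: frontier [Hanoi—Tokyo 8, Delhi—Hanoi 15, Paris—Riga 13] → take Hanoi—Tokyo (8); add Tokyo.
Step 5: frontier [Delhi—Hanoi 15, Paris—Riga 13, Paris—Tokyo 7] → take Paris—Tokyo (7); add Paris.
Step 6: frontier [Delhi—Hanoi 15, Lagos—Paris 9] → take Lagos—Paris (9); add Lagos.
Step 7: frontier [Delhi—Hanoi 15, Delhi—Lagos 7] → take Delhi—Lagos (7); add Delhi.
MST edges: Oslo—Riga, Cairo—Oslo, Hanoi—Oslo, Hanoi—Tokyo, Paris—Tokyo, Lagos—Paris, Delhi—Lagos; total weight 1+3+8+8+7+9+7 = 43.

43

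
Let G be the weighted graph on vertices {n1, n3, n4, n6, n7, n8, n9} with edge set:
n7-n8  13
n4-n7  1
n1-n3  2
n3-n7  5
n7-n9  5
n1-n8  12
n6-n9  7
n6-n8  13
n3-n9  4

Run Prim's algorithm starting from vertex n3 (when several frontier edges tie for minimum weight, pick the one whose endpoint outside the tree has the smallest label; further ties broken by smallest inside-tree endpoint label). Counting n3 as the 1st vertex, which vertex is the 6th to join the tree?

Prim's algorithm from n3:
Step 1: frontier [n1-n3 2, n3-n9 4, n3-n7 5] → take n1-n3 (2); add n1.
Step 2: frontier [n1-n8 12, n3-n9 4, n3-n7 5] → take n3-n9 (4); add n9.
Step 3: frontier [n1-n8 12, n3-n7 5, n7-n9 5, n6-n9 7] → take n3-n7 (5); add n7.
Step 4: frontier [n1-n8 12, n4-n7 1, n7-n8 13, n6-n9 7] → take n4-n7 (1); add n4.
Step 5: frontier [n1-n8 12, n7-n8 13, n6-n9 7] → take n6-n9 (7); add n6.
Step 6: frontier [n1-n8 12, n6-n8 13, n7-n8 13] → take n1-n8 (12); add n8.
Vertex order: n3, n1, n9, n7, n4, n6, n8. The 6th vertex is n6.

n6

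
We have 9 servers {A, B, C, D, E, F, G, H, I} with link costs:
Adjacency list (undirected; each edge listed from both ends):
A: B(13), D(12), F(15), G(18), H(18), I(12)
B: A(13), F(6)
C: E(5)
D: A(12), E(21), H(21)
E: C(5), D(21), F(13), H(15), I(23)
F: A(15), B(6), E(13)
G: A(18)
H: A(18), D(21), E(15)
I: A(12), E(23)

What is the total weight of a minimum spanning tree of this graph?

Sort edges by weight, then run Kruskal:
C–E (5): add — endpoints in different components.
B–F (6): add — endpoints in different components.
A–D (12): add — endpoints in different components.
A–I (12): add — endpoints in different components.
A–B (13): add — endpoints in different components.
E–F (13): add — endpoints in different components.
A–F (15): skip — A and F already connected.
E–H (15): add — endpoints in different components.
A–G (18): add — endpoints in different components.
MST edges: C–E, B–F, A–D, A–I, A–B, E–F, E–H, A–G; total weight 5+6+12+12+13+13+15+18 = 94.

94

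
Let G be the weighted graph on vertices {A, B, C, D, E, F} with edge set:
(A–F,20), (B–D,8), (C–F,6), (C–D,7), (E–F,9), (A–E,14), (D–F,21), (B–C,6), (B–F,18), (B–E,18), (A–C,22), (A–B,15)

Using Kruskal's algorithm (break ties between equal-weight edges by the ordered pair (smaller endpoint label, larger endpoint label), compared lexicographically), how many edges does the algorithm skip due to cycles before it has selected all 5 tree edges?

Kruskal: consider edges lightest-first.
B–C (6): add — endpoints in different components.
C–F (6): add — endpoints in different components.
C–D (7): add — endpoints in different components.
B–D (8): skip — B and D already connected.
E–F (9): add — endpoints in different components.
A–E (14): add — endpoints in different components.
Edges rejected before the tree was complete: 1.

1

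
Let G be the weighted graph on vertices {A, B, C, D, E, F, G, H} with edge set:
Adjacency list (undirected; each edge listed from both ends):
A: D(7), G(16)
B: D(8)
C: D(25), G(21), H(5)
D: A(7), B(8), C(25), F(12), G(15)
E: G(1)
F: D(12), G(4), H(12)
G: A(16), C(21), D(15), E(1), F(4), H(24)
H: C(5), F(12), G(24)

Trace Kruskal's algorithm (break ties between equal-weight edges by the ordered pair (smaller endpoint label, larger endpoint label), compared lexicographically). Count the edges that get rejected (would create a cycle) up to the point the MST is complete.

0

Kruskal's algorithm — process edges by increasing weight (ties by edge label):
E—G (1): add — endpoints in different components.
F—G (4): add — endpoints in different components.
C—H (5): add — endpoints in different components.
A—D (7): add — endpoints in different components.
B—D (8): add — endpoints in different components.
D—F (12): add — endpoints in different components.
F—H (12): add — endpoints in different components.
Edges rejected before the tree was complete: 0.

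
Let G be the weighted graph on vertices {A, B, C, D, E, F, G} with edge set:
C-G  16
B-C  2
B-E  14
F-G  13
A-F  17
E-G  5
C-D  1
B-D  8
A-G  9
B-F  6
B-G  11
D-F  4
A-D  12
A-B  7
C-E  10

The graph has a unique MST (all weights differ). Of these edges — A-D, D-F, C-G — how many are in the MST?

1

Sort edges by weight, then run Kruskal:
C-D (1): add — endpoints in different components.
B-C (2): add — endpoints in different components.
D-F (4): add — endpoints in different components.
E-G (5): add — endpoints in different components.
B-F (6): skip — B and F already connected.
A-B (7): add — endpoints in different components.
B-D (8): skip — B and D already connected.
A-G (9): add — endpoints in different components.
MST edge set: {C-D, B-C, D-F, E-G, A-B, A-G}.
Of the listed edges, {D-F} are in the MST → 1.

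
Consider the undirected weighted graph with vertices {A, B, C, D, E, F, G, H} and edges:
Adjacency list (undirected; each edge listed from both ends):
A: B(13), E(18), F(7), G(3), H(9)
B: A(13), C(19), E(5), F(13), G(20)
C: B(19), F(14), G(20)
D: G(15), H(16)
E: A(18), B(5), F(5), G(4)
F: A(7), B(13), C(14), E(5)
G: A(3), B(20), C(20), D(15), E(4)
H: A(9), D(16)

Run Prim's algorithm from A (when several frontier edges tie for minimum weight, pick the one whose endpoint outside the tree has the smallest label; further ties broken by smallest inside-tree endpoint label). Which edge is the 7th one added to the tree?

Prim's algorithm from A:
Step 1: cheapest edge leaving the tree is A—G (3); add G.
Step 2: cheapest edge leaving the tree is E—G (4); add E.
Step 3: cheapest edge leaving the tree is B—E (5); add B.
Step 4: cheapest edge leaving the tree is E—F (5); add F.
Step 5: cheapest edge leaving the tree is A—H (9); add H.
Step 6: cheapest edge leaving the tree is C—F (14); add C.
Step 7: cheapest edge leaving the tree is D—G (15); add D.
The 7th edge added is D—G.

D-G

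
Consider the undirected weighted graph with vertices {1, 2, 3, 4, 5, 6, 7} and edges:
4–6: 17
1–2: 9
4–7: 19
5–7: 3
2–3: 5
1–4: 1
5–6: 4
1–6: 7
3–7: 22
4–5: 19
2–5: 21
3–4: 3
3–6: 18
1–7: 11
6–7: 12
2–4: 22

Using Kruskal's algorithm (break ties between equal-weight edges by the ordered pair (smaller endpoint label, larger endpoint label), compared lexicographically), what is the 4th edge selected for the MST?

Kruskal's algorithm — process edges by increasing weight (ties by edge label):
1–4 (1): add — endpoints in different components.
3–4 (3): add — endpoints in different components.
5–7 (3): add — endpoints in different components.
5–6 (4): add — endpoints in different components.
2–3 (5): add — endpoints in different components.
1–6 (7): add — endpoints in different components.
The 4th edge added is 5–6.

5-6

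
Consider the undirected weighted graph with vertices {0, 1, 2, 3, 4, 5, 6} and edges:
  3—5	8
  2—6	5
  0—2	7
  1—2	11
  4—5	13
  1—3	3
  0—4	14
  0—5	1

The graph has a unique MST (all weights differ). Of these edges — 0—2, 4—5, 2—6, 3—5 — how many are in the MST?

Kruskal's algorithm — process edges by increasing weight (ties by edge label):
0—5 (1): add. Components now {0,5} {1} {2} {3} {4} {6}
1—3 (3): add. Components now {0,5} {1,3} {2} {4} {6}
2—6 (5): add. Components now {0,5} {1,3} {2,6} {4}
0—2 (7): add. Components now {0,2,5,6} {1,3} {4}
3—5 (8): add. Components now {0,1,2,3,5,6} {4}
1—2 (11): skip — 1 and 2 already connected.
4—5 (13): add. Components now {0,1,2,3,4,5,6}
MST edge set: {0—5, 1—3, 2—6, 0—2, 3—5, 4—5}.
Of the listed edges, {0—2, 4—5, 2—6, 3—5} are in the MST → 4.

4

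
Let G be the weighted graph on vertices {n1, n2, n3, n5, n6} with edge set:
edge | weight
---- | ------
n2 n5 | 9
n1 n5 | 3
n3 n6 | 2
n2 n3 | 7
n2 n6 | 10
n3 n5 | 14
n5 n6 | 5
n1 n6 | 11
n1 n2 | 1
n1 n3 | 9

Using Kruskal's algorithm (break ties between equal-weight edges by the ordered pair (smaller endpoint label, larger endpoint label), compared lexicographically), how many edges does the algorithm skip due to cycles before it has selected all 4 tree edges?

0

Kruskal's algorithm — process edges by increasing weight (ties by edge label):
n1 n2 (1): add — endpoints in different components.
n3 n6 (2): add — endpoints in different components.
n1 n5 (3): add — endpoints in different components.
n5 n6 (5): add — endpoints in different components.
Edges rejected before the tree was complete: 0.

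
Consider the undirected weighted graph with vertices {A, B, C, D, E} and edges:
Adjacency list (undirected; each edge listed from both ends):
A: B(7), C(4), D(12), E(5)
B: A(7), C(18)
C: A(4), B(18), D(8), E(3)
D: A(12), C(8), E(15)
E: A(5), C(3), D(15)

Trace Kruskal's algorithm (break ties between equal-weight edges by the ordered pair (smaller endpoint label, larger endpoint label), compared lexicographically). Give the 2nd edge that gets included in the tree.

Sort edges by weight, then run Kruskal:
C-E (3): add — endpoints in different components.
A-C (4): add — endpoints in different components.
A-E (5): skip — A and E already connected.
A-B (7): add — endpoints in different components.
C-D (8): add — endpoints in different components.
The 2nd edge added is A-C.

A-C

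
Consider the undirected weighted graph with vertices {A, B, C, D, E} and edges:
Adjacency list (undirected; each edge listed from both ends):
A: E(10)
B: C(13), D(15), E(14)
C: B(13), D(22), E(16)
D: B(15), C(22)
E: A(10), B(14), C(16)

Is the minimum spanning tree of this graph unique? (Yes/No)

Yes

Sort edges by weight, then run Kruskal:
A E (10): add. Components now {A,E} {B} {C} {D}
B C (13): add. Components now {A,E} {B,C} {D}
B E (14): add. Components now {A,B,C,E} {D}
B D (15): add. Components now {A,B,C,D,E}
Every non-tree edge has weight strictly greater than the heaviest edge on the tree path between its endpoints, so the MST is unique.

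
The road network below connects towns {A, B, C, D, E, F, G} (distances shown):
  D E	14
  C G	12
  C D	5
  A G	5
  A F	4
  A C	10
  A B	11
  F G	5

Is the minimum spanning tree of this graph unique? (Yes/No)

Kruskal: consider edges lightest-first.
A F (4): add — endpoints in different components.
A G (5): add — endpoints in different components.
C D (5): add — endpoints in different components.
F G (5): skip — F and G already connected.
A C (10): add — endpoints in different components.
A B (11): add — endpoints in different components.
C G (12): skip — C and G already connected.
D E (14): add — endpoints in different components.
Non-tree edge F G has weight 5, equal to the heaviest edge on its tree cycle — swapping gives another MST of the same weight. Not unique.

No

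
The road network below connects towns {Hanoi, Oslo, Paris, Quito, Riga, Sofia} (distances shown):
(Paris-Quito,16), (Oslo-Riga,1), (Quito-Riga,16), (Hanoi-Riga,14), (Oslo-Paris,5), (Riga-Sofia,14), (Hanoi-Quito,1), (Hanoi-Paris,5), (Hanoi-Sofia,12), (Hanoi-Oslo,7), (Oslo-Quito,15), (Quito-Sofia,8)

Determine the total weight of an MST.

20

Grow the tree from Oslo using Prim:
Step 1: cheapest edge leaving the tree is Oslo-Riga (1); add Riga.
Step 2: cheapest edge leaving the tree is Oslo-Paris (5); add Paris.
Step 3: cheapest edge leaving the tree is Hanoi-Paris (5); add Hanoi.
Step 4: cheapest edge leaving the tree is Hanoi-Quito (1); add Quito.
Step 5: cheapest edge leaving the tree is Quito-Sofia (8); add Sofia.
MST edges: Oslo-Riga, Oslo-Paris, Hanoi-Paris, Hanoi-Quito, Quito-Sofia; total weight 1+5+5+1+8 = 20.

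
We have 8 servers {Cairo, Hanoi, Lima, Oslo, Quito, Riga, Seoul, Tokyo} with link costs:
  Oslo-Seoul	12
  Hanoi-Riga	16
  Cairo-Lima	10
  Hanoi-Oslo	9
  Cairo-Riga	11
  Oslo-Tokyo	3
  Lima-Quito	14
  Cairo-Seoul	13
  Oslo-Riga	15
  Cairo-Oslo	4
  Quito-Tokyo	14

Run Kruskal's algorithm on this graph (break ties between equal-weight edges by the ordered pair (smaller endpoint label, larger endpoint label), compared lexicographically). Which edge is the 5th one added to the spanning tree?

Cairo-Riga

Sort edges by weight, then run Kruskal:
Oslo-Tokyo (3): add — endpoints in different components.
Cairo-Oslo (4): add — endpoints in different components.
Hanoi-Oslo (9): add — endpoints in different components.
Cairo-Lima (10): add — endpoints in different components.
Cairo-Riga (11): add — endpoints in different components.
Oslo-Seoul (12): add — endpoints in different components.
Cairo-Seoul (13): skip — Seoul and Cairo already connected.
Lima-Quito (14): add — endpoints in different components.
The 5th edge added is Cairo-Riga.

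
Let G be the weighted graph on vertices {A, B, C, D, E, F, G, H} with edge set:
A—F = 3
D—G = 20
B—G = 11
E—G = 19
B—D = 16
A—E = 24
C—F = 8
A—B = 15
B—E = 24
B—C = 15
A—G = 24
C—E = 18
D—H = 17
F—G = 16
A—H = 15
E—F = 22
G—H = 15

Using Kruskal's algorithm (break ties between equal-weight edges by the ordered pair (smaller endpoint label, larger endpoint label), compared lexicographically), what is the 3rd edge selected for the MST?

Kruskal's algorithm — process edges by increasing weight (ties by edge label):
A—F (3): add — endpoints in different components.
C—F (8): add — endpoints in different components.
B—G (11): add — endpoints in different components.
A—B (15): add — endpoints in different components.
A—H (15): add — endpoints in different components.
B—C (15): skip — B and C already connected.
G—H (15): skip — G and H already connected.
B—D (16): add — endpoints in different components.
F—G (16): skip — F and G already connected.
D—H (17): skip — D and H already connected.
C—E (18): add — endpoints in different components.
The 3rd edge added is B—G.

B-G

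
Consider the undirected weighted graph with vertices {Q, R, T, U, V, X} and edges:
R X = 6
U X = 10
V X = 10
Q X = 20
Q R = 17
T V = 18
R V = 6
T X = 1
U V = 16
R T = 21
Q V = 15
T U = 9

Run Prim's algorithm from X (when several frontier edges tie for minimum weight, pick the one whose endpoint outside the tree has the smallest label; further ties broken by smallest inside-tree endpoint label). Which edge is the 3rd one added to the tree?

R-V

Grow the tree from X using Prim:
Step 1: cheapest edge leaving the tree is T X (1); add T.
Step 2: cheapest edge leaving the tree is R X (6); add R.
Step 3: cheapest edge leaving the tree is R V (6); add V.
Step 4: cheapest edge leaving the tree is T U (9); add U.
Step 5: cheapest edge leaving the tree is Q V (15); add Q.
The 3rd edge added is R V.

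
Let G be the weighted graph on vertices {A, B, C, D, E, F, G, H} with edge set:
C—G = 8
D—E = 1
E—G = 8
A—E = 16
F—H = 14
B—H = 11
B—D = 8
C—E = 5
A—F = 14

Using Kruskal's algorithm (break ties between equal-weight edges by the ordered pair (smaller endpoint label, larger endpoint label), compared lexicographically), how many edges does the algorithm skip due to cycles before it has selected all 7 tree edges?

Kruskal's algorithm — process edges by increasing weight (ties by edge label):
D—E (1): add — endpoints in different components.
C—E (5): add — endpoints in different components.
B—D (8): add — endpoints in different components.
C—G (8): add — endpoints in different components.
E—G (8): skip — E and G already connected.
B—H (11): add — endpoints in different components.
A—F (14): add — endpoints in different components.
F—H (14): add — endpoints in different components.
Edges rejected before the tree was complete: 1.

1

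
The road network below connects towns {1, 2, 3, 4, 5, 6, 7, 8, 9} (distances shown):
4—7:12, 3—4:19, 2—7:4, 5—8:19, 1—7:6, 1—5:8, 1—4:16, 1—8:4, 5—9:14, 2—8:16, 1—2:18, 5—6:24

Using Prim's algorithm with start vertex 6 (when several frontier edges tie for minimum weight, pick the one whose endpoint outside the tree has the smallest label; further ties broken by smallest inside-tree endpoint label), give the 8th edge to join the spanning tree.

Prim, starting at 6.
Step 1: frontier [5—6 24] → take 5—6 (24); add 5.
Step 2: frontier [1—5 8, 5—9 14, 5—8 19] → take 1—5 (8); add 1.
Step 3: frontier [1—8 4, 1—7 6, 1—4 16, 1—2 18, 5—9 14, 5—8 19] → take 1—8 (4); add 8.
Step 4: frontier [1—7 6, 1—4 16, 1—2 18, 5—9 14, 2—8 16] → take 1—7 (6); add 7.
Step 5: frontier [1—4 16, 1—2 18, 5—9 14, 2—7 4, 4—7 12, 2—8 16] → take 2—7 (4); add 2.
Step 6: frontier [1—4 16, 5—9 14, 4—7 12] → take 4—7 (12); add 4.
Step 7: frontier [3—4 19, 5—9 14] → take 5—9 (14); add 9.
Step 8: frontier [3—4 19] → take 3—4 (19); add 3.
The 8th edge added is 3—4.

3-4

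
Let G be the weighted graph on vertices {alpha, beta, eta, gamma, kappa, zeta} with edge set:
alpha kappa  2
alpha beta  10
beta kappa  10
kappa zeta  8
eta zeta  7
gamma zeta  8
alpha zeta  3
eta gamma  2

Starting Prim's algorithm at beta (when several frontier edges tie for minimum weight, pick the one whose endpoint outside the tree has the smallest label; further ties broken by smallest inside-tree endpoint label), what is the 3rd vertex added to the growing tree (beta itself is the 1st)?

kappa

Grow the tree from beta using Prim:
Step 1: cheapest edge leaving the tree is alpha beta (10); add alpha.
Step 2: cheapest edge leaving the tree is alpha kappa (2); add kappa.
Step 3: cheapest edge leaving the tree is alpha zeta (3); add zeta.
Step 4: cheapest edge leaving the tree is eta zeta (7); add eta.
Step 5: cheapest edge leaving the tree is eta gamma (2); add gamma.
Vertex order: beta, alpha, kappa, zeta, eta, gamma. The 3rd vertex is kappa.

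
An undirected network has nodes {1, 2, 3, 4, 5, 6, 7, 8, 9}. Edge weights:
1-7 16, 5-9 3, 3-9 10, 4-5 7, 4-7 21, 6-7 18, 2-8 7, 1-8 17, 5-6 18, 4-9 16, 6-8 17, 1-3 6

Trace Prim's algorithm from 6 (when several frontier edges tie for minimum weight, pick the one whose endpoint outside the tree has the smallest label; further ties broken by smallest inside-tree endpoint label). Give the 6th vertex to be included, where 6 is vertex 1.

9

Prim's algorithm from 6:
Step 1: frontier [6-8 17, 5-6 18, 6-7 18] → take 6-8 (17); add 8.
Step 2: frontier [5-6 18, 6-7 18, 2-8 7, 1-8 17] → take 2-8 (7); add 2.
Step 3: frontier [5-6 18, 6-7 18, 1-8 17] → take 1-8 (17); add 1.
Step 4: frontier [1-3 6, 1-7 16, 5-6 18, 6-7 18] → take 1-3 (6); add 3.
Step 5: frontier [1-7 16, 3-9 10, 5-6 18, 6-7 18] → take 3-9 (10); add 9.
Step 6: frontier [1-7 16, 5-6 18, 6-7 18, 5-9 3, 4-9 16] → take 5-9 (3); add 5.
Step 7: frontier [1-7 16, 4-5 7, 6-7 18, 4-9 16] → take 4-5 (7); add 4.
Step 8: frontier [1-7 16, 4-7 21, 6-7 18] → take 1-7 (16); add 7.
Vertex order: 6, 8, 2, 1, 3, 9, 5, 4, 7. The 6th vertex is 9.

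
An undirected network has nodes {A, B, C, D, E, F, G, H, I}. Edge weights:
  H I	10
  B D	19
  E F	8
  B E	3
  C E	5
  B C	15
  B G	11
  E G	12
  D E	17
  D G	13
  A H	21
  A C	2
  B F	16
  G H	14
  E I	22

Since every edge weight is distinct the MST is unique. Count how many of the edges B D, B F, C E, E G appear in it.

1

Sort edges by weight, then run Kruskal:
A C (2): add — endpoints in different components.
B E (3): add — endpoints in different components.
C E (5): add — endpoints in different components.
E F (8): add — endpoints in different components.
H I (10): add — endpoints in different components.
B G (11): add — endpoints in different components.
E G (12): skip — E and G already connected.
D G (13): add — endpoints in different components.
G H (14): add — endpoints in different components.
MST edge set: {A C, B E, C E, E F, H I, B G, D G, G H}.
Of the listed edges, {C E} are in the MST → 1.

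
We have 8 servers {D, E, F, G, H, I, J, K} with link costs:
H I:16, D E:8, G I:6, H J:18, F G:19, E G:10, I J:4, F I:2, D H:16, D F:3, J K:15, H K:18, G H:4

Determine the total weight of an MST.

Prim, starting at I.
Step 1: frontier [F I 2, I J 4, G I 6, H I 16] → take F I (2); add F.
Step 2: frontier [D F 3, F G 19, I J 4, G I 6, H I 16] → take D F (3); add D.
Step 3: frontier [D E 8, D H 16, F G 19, I J 4, G I 6, H I 16] → take I J (4); add J.
Step 4: frontier [D E 8, D H 16, F G 19, G I 6, H I 16, J K 15, H J 18] → take G I (6); add G.
Step 5: frontier [D E 8, D H 16, G H 4, E G 10, H I 16, J K 15, H J 18] → take G H (4); add H.
Step 6: frontier [D E 8, E G 10, H K 18, J K 15] → take D E (8); add E.
Step 7: frontier [H K 18, J K 15] → take J K (15); add K.
MST edges: F I, D F, I J, G I, G H, D E, J K; total weight 2+3+4+6+4+8+15 = 42.

42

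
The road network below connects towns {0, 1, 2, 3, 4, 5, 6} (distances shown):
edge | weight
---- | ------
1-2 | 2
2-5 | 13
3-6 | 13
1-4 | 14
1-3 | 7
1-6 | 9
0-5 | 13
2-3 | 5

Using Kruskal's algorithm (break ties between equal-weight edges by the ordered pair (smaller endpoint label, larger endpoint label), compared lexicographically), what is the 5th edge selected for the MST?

Kruskal: consider edges lightest-first.
1-2 (2): add. Components now {0} {1,2} {3} {4} {5} {6}
2-3 (5): add. Components now {0} {1,2,3} {4} {5} {6}
1-3 (7): skip — 1 and 3 already connected.
1-6 (9): add. Components now {0} {1,2,3,6} {4} {5}
0-5 (13): add. Components now {0,5} {1,2,3,6} {4}
2-5 (13): add. Components now {0,1,2,3,5,6} {4}
3-6 (13): skip — 3 and 6 already connected.
1-4 (14): add. Components now {0,1,2,3,4,5,6}
The 5th edge added is 2-5.

2-5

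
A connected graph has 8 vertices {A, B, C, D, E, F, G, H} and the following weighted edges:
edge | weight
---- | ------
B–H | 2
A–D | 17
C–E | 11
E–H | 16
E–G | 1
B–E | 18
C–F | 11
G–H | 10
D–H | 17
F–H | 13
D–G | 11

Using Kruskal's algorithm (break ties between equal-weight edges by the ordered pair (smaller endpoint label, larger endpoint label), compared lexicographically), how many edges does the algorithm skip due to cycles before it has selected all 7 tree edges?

Sort edges by weight, then run Kruskal:
E–G (1): add — endpoints in different components.
B–H (2): add — endpoints in different components.
G–H (10): add — endpoints in different components.
C–E (11): add — endpoints in different components.
C–F (11): add — endpoints in different components.
D–G (11): add — endpoints in different components.
F–H (13): skip — F and H already connected.
E–H (16): skip — E and H already connected.
A–D (17): add — endpoints in different components.
Edges rejected before the tree was complete: 2.

2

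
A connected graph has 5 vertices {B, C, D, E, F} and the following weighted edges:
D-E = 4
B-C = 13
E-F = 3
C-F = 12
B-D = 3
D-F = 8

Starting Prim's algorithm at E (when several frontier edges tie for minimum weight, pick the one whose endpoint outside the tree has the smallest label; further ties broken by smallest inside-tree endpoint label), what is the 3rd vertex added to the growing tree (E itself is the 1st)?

D

Prim, starting at E.
Step 1: cheapest edge leaving the tree is E-F (3); add F.
Step 2: cheapest edge leaving the tree is D-E (4); add D.
Step 3: cheapest edge leaving the tree is B-D (3); add B.
Step 4: cheapest edge leaving the tree is C-F (12); add C.
Vertex order: E, F, D, B, C. The 3rd vertex is D.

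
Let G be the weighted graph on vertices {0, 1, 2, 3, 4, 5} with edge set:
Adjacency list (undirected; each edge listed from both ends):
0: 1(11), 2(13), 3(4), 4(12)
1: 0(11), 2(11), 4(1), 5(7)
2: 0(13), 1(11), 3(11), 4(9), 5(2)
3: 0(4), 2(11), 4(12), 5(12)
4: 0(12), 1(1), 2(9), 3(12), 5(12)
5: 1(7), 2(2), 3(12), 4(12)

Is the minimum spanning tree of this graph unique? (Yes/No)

No

Kruskal: consider edges lightest-first.
1–4 (1): add — endpoints in different components.
2–5 (2): add — endpoints in different components.
0–3 (4): add — endpoints in different components.
1–5 (7): add — endpoints in different components.
2–4 (9): skip — 2 and 4 already connected.
0–1 (11): add — endpoints in different components.
Non-tree edge 2–3 has weight 11, equal to the heaviest edge on its tree cycle — swapping gives another MST of the same weight. Not unique.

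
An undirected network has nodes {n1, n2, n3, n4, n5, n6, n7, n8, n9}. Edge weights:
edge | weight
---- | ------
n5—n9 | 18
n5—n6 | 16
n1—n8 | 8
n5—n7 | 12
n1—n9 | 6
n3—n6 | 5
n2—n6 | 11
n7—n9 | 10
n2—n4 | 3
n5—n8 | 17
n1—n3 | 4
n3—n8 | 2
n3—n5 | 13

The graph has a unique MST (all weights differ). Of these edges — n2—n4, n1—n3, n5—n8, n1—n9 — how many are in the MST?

3

Sort edges by weight, then run Kruskal:
n3—n8 (2): add — endpoints in different components.
n2—n4 (3): add — endpoints in different components.
n1—n3 (4): add — endpoints in different components.
n3—n6 (5): add — endpoints in different components.
n1—n9 (6): add — endpoints in different components.
n1—n8 (8): skip — n8 and n1 already connected.
n7—n9 (10): add — endpoints in different components.
n2—n6 (11): add — endpoints in different components.
n5—n7 (12): add — endpoints in different components.
MST edge set: {n3—n8, n2—n4, n1—n3, n3—n6, n1—n9, n7—n9, n2—n6, n5—n7}.
Of the listed edges, {n2—n4, n1—n3, n1—n9} are in the MST → 3.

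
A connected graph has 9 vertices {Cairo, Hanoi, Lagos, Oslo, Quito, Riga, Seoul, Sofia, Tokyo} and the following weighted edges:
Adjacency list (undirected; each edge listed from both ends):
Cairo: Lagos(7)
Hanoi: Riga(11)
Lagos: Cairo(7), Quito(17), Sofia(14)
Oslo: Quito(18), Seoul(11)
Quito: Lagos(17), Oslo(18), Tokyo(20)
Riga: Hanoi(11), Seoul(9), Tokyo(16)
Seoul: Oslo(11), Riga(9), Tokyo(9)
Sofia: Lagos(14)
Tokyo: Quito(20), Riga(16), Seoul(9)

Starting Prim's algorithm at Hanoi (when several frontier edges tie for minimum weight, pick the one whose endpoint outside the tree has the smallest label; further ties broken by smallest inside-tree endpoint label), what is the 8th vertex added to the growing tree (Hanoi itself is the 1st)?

Cairo

Grow the tree from Hanoi using Prim:
Step 1: cheapest edge leaving the tree is Hanoi—Riga (11); add Riga.
Step 2: cheapest edge leaving the tree is Riga—Seoul (9); add Seoul.
Step 3: cheapest edge leaving the tree is Seoul—Tokyo (9); add Tokyo.
Step 4: cheapest edge leaving the tree is Oslo—Seoul (11); add Oslo.
Step 5: cheapest edge leaving the tree is Oslo—Quito (18); add Quito.
Step 6: cheapest edge leaving the tree is Lagos—Quito (17); add Lagos.
Step 7: cheapest edge leaving the tree is Cairo—Lagos (7); add Cairo.
Step 8: cheapest edge leaving the tree is Lagos—Sofia (14); add Sofia.
Vertex order: Hanoi, Riga, Seoul, Tokyo, Oslo, Quito, Lagos, Cairo, Sofia. The 8th vertex is Cairo.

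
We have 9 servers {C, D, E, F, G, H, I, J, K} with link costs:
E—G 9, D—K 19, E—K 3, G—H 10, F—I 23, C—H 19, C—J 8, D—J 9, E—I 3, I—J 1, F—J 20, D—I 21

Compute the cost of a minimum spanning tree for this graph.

Grow the tree from C using Prim:
Step 1: frontier [C—J 8, C—H 19] → take C—J (8); add J.
Step 2: frontier [C—H 19, I—J 1, D—J 9, F—J 20] → take I—J (1); add I.
Step 3: frontier [C—H 19, E—I 3, D—I 21, F—I 23, D—J 9, F—J 20] → take E—I (3); add E.
Step 4: frontier [C—H 19, E—K 3, E—G 9, D—I 21, F—I 23, D—J 9, F—J 20] → take E—K (3); add K.
Step 5: frontier [C—H 19, E—G 9, D—I 21, F—I 23, D—J 9, F—J 20, D—K 19] → take D—J (9); add D.
Step 6: frontier [C—H 19, E—G 9, F—I 23, F—J 20] → take E—G (9); add G.
Step 7: frontier [C—H 19, G—H 10, F—I 23, F—J 20] → take G—H (10); add H.
Step 8: frontier [F—I 23, F—J 20] → take F—J (20); add F.
MST edges: C—J, I—J, E—I, E—K, D—J, E—G, G—H, F—J; total weight 8+1+3+3+9+9+10+20 = 63.

63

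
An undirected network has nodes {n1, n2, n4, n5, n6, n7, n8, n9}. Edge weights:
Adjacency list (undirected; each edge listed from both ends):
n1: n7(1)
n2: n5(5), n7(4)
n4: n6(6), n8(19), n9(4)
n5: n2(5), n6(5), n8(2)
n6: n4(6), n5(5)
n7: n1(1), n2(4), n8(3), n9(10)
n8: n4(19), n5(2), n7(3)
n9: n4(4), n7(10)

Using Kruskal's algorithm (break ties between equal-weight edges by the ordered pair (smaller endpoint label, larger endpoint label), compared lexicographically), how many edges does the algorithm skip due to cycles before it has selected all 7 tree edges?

1

Kruskal: consider edges lightest-first.
n1—n7 (1): add — endpoints in different components.
n5—n8 (2): add — endpoints in different components.
n7—n8 (3): add — endpoints in different components.
n2—n7 (4): add — endpoints in different components.
n4—n9 (4): add — endpoints in different components.
n2—n5 (5): skip — n2 and n5 already connected.
n5—n6 (5): add — endpoints in different components.
n4—n6 (6): add — endpoints in different components.
Edges rejected before the tree was complete: 1.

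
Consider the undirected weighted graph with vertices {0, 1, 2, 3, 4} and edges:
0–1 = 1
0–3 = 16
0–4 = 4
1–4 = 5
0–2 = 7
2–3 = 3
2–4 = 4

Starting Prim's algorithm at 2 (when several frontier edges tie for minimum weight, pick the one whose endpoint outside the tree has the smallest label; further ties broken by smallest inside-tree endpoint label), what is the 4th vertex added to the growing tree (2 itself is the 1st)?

Grow the tree from 2 using Prim:
Step 1: frontier [2–3 3, 2–4 4, 0–2 7] → take 2–3 (3); add 3.
Step 2: frontier [2–4 4, 0–2 7, 0–3 16] → take 2–4 (4); add 4.
Step 3: frontier [0–2 7, 0–3 16, 0–4 4, 1–4 5] → take 0–4 (4); add 0.
Step 4: frontier [0–1 1, 1–4 5] → take 0–1 (1); add 1.
Vertex order: 2, 3, 4, 0, 1. The 4th vertex is 0.

0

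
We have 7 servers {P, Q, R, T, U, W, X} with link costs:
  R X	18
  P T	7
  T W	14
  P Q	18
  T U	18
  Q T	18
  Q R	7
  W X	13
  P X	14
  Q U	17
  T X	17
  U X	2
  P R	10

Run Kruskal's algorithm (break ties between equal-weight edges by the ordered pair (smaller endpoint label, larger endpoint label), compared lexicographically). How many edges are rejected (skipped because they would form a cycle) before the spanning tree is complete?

0

Sort edges by weight, then run Kruskal:
U X (2): add. Components now {R} {T} {U,X} {Q} {P} {W}
P T (7): add. Components now {R} {P,T} {U,X} {Q} {W}
Q R (7): add. Components now {Q,R} {P,T} {U,X} {W}
P R (10): add. Components now {P,Q,R,T} {U,X} {W}
W X (13): add. Components now {P,Q,R,T} {U,W,X}
P X (14): add. Components now {P,Q,R,T,U,W,X}
Edges rejected before the tree was complete: 0.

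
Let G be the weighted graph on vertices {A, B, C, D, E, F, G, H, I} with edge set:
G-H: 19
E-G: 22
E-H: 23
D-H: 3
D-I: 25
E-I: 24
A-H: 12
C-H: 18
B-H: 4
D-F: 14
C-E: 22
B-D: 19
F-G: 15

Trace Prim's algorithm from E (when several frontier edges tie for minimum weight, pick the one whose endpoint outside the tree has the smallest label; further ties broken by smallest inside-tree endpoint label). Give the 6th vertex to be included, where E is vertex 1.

Prim, starting at E.
Step 1: frontier [C-E 22, E-G 22, E-H 23, E-I 24] → take C-E (22); add C.
Step 2: frontier [C-H 18, E-G 22, E-H 23, E-I 24] → take C-H (18); add H.
Step 3: frontier [E-G 22, E-I 24, D-H 3, B-H 4, A-H 12, G-H 19] → take D-H (3); add D.
Step 4: frontier [D-F 14, B-D 19, D-I 25, E-G 22, E-I 24, B-H 4, A-H 12, G-H 19] → take B-H (4); add B.
Step 5: frontier [D-F 14, D-I 25, E-G 22, E-I 24, A-H 12, G-H 19] → take A-H (12); add A.
Step 6: frontier [D-F 14, D-I 25, E-G 22, E-I 24, G-H 19] → take D-F (14); add F.
Step 7: frontier [D-I 25, E-G 22, E-I 24, F-G 15, G-H 19] → take F-G (15); add G.
Step 8: frontier [D-I 25, E-I 24] → take E-I (24); add I.
Vertex order: E, C, H, D, B, A, F, G, I. The 6th vertex is A.

A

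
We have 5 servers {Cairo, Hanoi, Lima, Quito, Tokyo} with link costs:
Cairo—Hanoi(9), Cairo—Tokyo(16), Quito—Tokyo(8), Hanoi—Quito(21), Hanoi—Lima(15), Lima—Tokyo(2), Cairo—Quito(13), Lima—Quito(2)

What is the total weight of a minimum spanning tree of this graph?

Grow the tree from Lima using Prim:
Step 1: frontier [Lima—Quito 2, Lima—Tokyo 2, Hanoi—Lima 15] → take Lima—Quito (2); add Quito.
Step 2: frontier [Lima—Tokyo 2, Hanoi—Lima 15, Quito—Tokyo 8, Cairo—Quito 13, Hanoi—Quito 21] → take Lima—Tokyo (2); add Tokyo.
Step 3: frontier [Hanoi—Lima 15, Cairo—Quito 13, Hanoi—Quito 21, Cairo—Tokyo 16] → take Cairo—Quito (13); add Cairo.
Step 4: frontier [Cairo—Hanoi 9, Hanoi—Lima 15, Hanoi—Quito 21] → take Cairo—Hanoi (9); add Hanoi.
MST edges: Lima—Quito, Lima—Tokyo, Cairo—Quito, Cairo—Hanoi; total weight 2+2+13+9 = 26.

26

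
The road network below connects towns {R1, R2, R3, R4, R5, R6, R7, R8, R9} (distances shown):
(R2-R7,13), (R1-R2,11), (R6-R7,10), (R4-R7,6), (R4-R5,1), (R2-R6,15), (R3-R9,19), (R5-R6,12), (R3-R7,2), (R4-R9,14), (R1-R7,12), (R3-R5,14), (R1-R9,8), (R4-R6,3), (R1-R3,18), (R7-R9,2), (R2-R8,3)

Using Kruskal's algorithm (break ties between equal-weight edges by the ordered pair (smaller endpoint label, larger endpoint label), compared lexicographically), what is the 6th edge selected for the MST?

R4-R7

Kruskal's algorithm — process edges by increasing weight (ties by edge label):
R4-R5 (1): add — endpoints in different components.
R3-R7 (2): add — endpoints in different components.
R7-R9 (2): add — endpoints in different components.
R2-R8 (3): add — endpoints in different components.
R4-R6 (3): add — endpoints in different components.
R4-R7 (6): add — endpoints in different components.
R1-R9 (8): add — endpoints in different components.
R6-R7 (10): skip — R7 and R6 already connected.
R1-R2 (11): add — endpoints in different components.
The 6th edge added is R4-R7.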